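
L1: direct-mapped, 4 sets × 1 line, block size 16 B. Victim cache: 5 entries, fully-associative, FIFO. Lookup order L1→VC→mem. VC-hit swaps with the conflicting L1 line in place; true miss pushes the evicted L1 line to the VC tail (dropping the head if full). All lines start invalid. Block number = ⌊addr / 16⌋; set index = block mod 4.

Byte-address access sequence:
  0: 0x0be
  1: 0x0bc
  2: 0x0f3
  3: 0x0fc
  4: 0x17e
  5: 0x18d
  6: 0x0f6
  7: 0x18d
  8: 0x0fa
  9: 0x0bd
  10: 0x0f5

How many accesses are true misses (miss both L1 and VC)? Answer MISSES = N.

MISSES = 4

0: 0xbe (blk 11, set 3) → MISS  vc=[]
1: 0xbc (blk 11, set 3) → L1-HIT  vc=[]
2: 0xf3 (blk 15, set 3) → MISS  vc=[11]
3: 0xfc (blk 15, set 3) → L1-HIT  vc=[11]
4: 0x17e (blk 23, set 3) → MISS  vc=[11, 15]
5: 0x18d (blk 24, set 0) → MISS  vc=[11, 15]
6: 0xf6 (blk 15, set 3) → VC-HIT  vc=[11, 23]
7: 0x18d (blk 24, set 0) → L1-HIT  vc=[11, 23]
8: 0xfa (blk 15, set 3) → L1-HIT  vc=[11, 23]
9: 0xbd (blk 11, set 3) → VC-HIT  vc=[15, 23]
10: 0xf5 (blk 15, set 3) → VC-HIT  vc=[11, 23]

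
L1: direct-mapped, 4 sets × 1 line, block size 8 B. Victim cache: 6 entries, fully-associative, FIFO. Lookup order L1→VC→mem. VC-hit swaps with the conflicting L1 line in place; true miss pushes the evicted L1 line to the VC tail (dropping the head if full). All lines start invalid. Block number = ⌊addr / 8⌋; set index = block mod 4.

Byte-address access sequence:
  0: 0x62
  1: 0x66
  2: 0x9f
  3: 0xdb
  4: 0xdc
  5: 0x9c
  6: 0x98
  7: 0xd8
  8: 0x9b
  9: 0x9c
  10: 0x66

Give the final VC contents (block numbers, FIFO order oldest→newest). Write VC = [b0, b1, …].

VC = [27]

#0 0x62→b12/s0 MISS; vc=[]
#1 0x66→b12/s0 L1-HIT; vc=[]
#2 0x9f→b19/s3 MISS; vc=[]
#3 0xdb→b27/s3 MISS; vc=[19]
#4 0xdc→b27/s3 L1-HIT; vc=[19]
#5 0x9c→b19/s3 VC-HIT; vc=[27]
#6 0x98→b19/s3 L1-HIT; vc=[27]
#7 0xd8→b27/s3 VC-HIT; vc=[19]
#8 0x9b→b19/s3 VC-HIT; vc=[27]
#9 0x9c→b19/s3 L1-HIT; vc=[27]
#10 0x66→b12/s0 L1-HIT; vc=[27]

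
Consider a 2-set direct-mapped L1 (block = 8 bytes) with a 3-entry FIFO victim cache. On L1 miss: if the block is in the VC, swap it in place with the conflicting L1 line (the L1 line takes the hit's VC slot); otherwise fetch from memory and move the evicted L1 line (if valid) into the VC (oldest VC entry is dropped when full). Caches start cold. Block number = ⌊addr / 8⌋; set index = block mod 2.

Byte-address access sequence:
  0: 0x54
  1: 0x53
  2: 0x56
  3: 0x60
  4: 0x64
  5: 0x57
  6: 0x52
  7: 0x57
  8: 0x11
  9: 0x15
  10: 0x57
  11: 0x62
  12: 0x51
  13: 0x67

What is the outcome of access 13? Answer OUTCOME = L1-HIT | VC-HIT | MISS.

OUTCOME = VC-HIT

0: 0x54 (blk 10, set 0) → MISS  vc=[]
1: 0x53 (blk 10, set 0) → L1-HIT  vc=[]
2: 0x56 (blk 10, set 0) → L1-HIT  vc=[]
3: 0x60 (blk 12, set 0) → MISS  vc=[10]
4: 0x64 (blk 12, set 0) → L1-HIT  vc=[10]
5: 0x57 (blk 10, set 0) → VC-HIT  vc=[12]
6: 0x52 (blk 10, set 0) → L1-HIT  vc=[12]
7: 0x57 (blk 10, set 0) → L1-HIT  vc=[12]
8: 0x11 (blk 2, set 0) → MISS  vc=[12, 10]
9: 0x15 (blk 2, set 0) → L1-HIT  vc=[12, 10]
10: 0x57 (blk 10, set 0) → VC-HIT  vc=[12, 2]
11: 0x62 (blk 12, set 0) → VC-HIT  vc=[10, 2]
12: 0x51 (blk 10, set 0) → VC-HIT  vc=[12, 2]
13: 0x67 (blk 12, set 0) → VC-HIT  vc=[10, 2]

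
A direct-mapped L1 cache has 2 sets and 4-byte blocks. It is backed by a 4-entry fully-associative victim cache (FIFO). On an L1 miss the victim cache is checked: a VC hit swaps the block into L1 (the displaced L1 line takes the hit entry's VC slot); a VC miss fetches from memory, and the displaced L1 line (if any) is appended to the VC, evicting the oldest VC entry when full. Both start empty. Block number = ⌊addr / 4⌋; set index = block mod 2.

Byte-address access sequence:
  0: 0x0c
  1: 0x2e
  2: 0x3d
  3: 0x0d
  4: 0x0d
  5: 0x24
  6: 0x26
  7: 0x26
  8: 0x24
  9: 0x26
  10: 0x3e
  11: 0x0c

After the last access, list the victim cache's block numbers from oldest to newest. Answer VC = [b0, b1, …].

0: 0xc (blk 3, set 1) → MISS  vc=[]
1: 0x2e (blk 11, set 1) → MISS  vc=[3]
2: 0x3d (blk 15, set 1) → MISS  vc=[3, 11]
3: 0xd (blk 3, set 1) → VC-HIT  vc=[15, 11]
4: 0xd (blk 3, set 1) → L1-HIT  vc=[15, 11]
5: 0x24 (blk 9, set 1) → MISS  vc=[15, 11, 3]
6: 0x26 (blk 9, set 1) → L1-HIT  vc=[15, 11, 3]
7: 0x26 (blk 9, set 1) → L1-HIT  vc=[15, 11, 3]
8: 0x24 (blk 9, set 1) → L1-HIT  vc=[15, 11, 3]
9: 0x26 (blk 9, set 1) → L1-HIT  vc=[15, 11, 3]
10: 0x3e (blk 15, set 1) → VC-HIT  vc=[9, 11, 3]
11: 0xc (blk 3, set 1) → VC-HIT  vc=[9, 11, 15]

VC = [9, 11, 15]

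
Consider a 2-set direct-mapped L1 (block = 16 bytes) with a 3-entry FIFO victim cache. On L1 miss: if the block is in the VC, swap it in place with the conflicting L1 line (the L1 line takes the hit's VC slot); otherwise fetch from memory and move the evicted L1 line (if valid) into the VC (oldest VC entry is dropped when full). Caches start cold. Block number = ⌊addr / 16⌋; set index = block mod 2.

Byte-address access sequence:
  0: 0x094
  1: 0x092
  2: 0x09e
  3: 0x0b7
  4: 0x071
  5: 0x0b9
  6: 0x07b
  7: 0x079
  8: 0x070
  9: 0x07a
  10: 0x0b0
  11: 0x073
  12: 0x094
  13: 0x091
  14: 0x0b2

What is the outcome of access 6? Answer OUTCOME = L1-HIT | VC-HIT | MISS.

OUTCOME = VC-HIT

#0 0x94→b9/s1 MISS; vc=[]
#1 0x92→b9/s1 L1-HIT; vc=[]
#2 0x9e→b9/s1 L1-HIT; vc=[]
#3 0xb7→b11/s1 MISS; vc=[9]
#4 0x71→b7/s1 MISS; vc=[9,11]
#5 0xb9→b11/s1 VC-HIT; vc=[9,7]
#6 0x7b→b7/s1 VC-HIT; vc=[9,11]
#7 0x79→b7/s1 L1-HIT; vc=[9,11]
#8 0x70→b7/s1 L1-HIT; vc=[9,11]
#9 0x7a→b7/s1 L1-HIT; vc=[9,11]
#10 0xb0→b11/s1 VC-HIT; vc=[9,7]
#11 0x73→b7/s1 VC-HIT; vc=[9,11]
#12 0x94→b9/s1 VC-HIT; vc=[7,11]
#13 0x91→b9/s1 L1-HIT; vc=[7,11]
#14 0xb2→b11/s1 VC-HIT; vc=[7,9]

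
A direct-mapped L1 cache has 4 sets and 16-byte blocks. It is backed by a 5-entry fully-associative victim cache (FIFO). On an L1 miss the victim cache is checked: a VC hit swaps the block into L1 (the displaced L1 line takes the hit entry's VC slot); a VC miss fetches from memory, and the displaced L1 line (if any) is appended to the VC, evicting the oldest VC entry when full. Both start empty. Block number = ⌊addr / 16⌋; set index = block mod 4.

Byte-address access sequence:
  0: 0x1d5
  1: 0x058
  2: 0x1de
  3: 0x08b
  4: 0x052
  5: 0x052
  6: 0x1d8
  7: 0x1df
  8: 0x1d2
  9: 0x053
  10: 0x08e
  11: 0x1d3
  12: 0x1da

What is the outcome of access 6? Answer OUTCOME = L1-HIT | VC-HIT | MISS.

OUTCOME = VC-HIT

0: 0x1d5 (blk 29, set 1) → MISS  vc=[]
1: 0x58 (blk 5, set 1) → MISS  vc=[29]
2: 0x1de (blk 29, set 1) → VC-HIT  vc=[5]
3: 0x8b (blk 8, set 0) → MISS  vc=[5]
4: 0x52 (blk 5, set 1) → VC-HIT  vc=[29]
5: 0x52 (blk 5, set 1) → L1-HIT  vc=[29]
6: 0x1d8 (blk 29, set 1) → VC-HIT  vc=[5]
7: 0x1df (blk 29, set 1) → L1-HIT  vc=[5]
8: 0x1d2 (blk 29, set 1) → L1-HIT  vc=[5]
9: 0x53 (blk 5, set 1) → VC-HIT  vc=[29]
10: 0x8e (blk 8, set 0) → L1-HIT  vc=[29]
11: 0x1d3 (blk 29, set 1) → VC-HIT  vc=[5]
12: 0x1da (blk 29, set 1) → L1-HIT  vc=[5]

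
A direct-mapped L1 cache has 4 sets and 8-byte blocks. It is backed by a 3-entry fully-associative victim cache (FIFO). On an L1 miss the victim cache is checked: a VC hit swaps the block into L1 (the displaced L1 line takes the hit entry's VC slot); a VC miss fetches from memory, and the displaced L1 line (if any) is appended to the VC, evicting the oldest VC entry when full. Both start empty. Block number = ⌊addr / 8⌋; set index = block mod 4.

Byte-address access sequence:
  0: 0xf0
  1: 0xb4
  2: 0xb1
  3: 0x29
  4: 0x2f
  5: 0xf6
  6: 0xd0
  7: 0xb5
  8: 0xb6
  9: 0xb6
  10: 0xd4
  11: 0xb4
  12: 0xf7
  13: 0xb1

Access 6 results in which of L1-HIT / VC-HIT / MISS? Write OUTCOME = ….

#0 0xf0→b30/s2 MISS; vc=[]
#1 0xb4→b22/s2 MISS; vc=[30]
#2 0xb1→b22/s2 L1-HIT; vc=[30]
#3 0x29→b5/s1 MISS; vc=[30]
#4 0x2f→b5/s1 L1-HIT; vc=[30]
#5 0xf6→b30/s2 VC-HIT; vc=[22]
#6 0xd0→b26/s2 MISS; vc=[22,30]
#7 0xb5→b22/s2 VC-HIT; vc=[26,30]
#8 0xb6→b22/s2 L1-HIT; vc=[26,30]
#9 0xb6→b22/s2 L1-HIT; vc=[26,30]
#10 0xd4→b26/s2 VC-HIT; vc=[22,30]
#11 0xb4→b22/s2 VC-HIT; vc=[26,30]
#12 0xf7→b30/s2 VC-HIT; vc=[26,22]
#13 0xb1→b22/s2 VC-HIT; vc=[26,30]

OUTCOME = MISS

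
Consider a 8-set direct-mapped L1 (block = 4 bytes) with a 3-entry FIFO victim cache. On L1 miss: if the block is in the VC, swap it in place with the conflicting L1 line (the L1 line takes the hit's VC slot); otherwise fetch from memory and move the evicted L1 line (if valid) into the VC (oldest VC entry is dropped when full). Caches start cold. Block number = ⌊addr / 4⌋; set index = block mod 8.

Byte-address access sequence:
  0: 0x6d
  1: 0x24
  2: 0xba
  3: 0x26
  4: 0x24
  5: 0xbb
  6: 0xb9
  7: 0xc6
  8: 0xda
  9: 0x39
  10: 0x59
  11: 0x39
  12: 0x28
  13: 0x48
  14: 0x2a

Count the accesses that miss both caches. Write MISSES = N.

  [0] addr=0x6d blk=27 s=3: MISS | VC []
  [1] addr=0x24 blk=9 s=1: MISS | VC []
  [2] addr=0xba blk=46 s=6: MISS | VC []
  [3] addr=0x26 blk=9 s=1: L1-HIT | VC []
  [4] addr=0x24 blk=9 s=1: L1-HIT | VC []
  [5] addr=0xbb blk=46 s=6: L1-HIT | VC []
  [6] addr=0xb9 blk=46 s=6: L1-HIT | VC []
  [7] addr=0xc6 blk=49 s=1: MISS | VC [9]
  [8] addr=0xda blk=54 s=6: MISS | VC [9, 46]
  [9] addr=0x39 blk=14 s=6: MISS | VC [9, 46, 54]
  [10] addr=0x59 blk=22 s=6: MISS | VC [46, 54, 14]
  [11] addr=0x39 blk=14 s=6: VC-HIT | VC [46, 54, 22]
  [12] addr=0x28 blk=10 s=2: MISS | VC [46, 54, 22]
  [13] addr=0x48 blk=18 s=2: MISS | VC [54, 22, 10]
  [14] addr=0x2a blk=10 s=2: VC-HIT | VC [54, 22, 18]

MISSES = 9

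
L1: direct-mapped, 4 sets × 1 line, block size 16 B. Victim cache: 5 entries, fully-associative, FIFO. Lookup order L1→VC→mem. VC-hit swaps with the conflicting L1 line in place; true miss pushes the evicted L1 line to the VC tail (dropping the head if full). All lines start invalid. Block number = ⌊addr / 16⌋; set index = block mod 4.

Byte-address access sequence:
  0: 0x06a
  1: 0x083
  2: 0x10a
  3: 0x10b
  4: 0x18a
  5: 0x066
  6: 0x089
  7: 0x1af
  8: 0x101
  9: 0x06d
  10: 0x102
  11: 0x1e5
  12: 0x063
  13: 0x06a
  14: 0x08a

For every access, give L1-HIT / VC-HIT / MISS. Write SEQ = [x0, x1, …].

SEQ = [MISS, MISS, MISS, L1-HIT, MISS, L1-HIT, VC-HIT, MISS, VC-HIT, VC-HIT, L1-HIT, MISS, VC-HIT, L1-HIT, VC-HIT]

0: 0x6a (blk 6, set 2) → MISS  vc=[]
1: 0x83 (blk 8, set 0) → MISS  vc=[]
2: 0x10a (blk 16, set 0) → MISS  vc=[8]
3: 0x10b (blk 16, set 0) → L1-HIT  vc=[8]
4: 0x18a (blk 24, set 0) → MISS  vc=[8, 16]
5: 0x66 (blk 6, set 2) → L1-HIT  vc=[8, 16]
6: 0x89 (blk 8, set 0) → VC-HIT  vc=[24, 16]
7: 0x1af (blk 26, set 2) → MISS  vc=[24, 16, 6]
8: 0x101 (blk 16, set 0) → VC-HIT  vc=[24, 8, 6]
9: 0x6d (blk 6, set 2) → VC-HIT  vc=[24, 8, 26]
10: 0x102 (blk 16, set 0) → L1-HIT  vc=[24, 8, 26]
11: 0x1e5 (blk 30, set 2) → MISS  vc=[24, 8, 26, 6]
12: 0x63 (blk 6, set 2) → VC-HIT  vc=[24, 8, 26, 30]
13: 0x6a (blk 6, set 2) → L1-HIT  vc=[24, 8, 26, 30]
14: 0x8a (blk 8, set 0) → VC-HIT  vc=[24, 16, 26, 30]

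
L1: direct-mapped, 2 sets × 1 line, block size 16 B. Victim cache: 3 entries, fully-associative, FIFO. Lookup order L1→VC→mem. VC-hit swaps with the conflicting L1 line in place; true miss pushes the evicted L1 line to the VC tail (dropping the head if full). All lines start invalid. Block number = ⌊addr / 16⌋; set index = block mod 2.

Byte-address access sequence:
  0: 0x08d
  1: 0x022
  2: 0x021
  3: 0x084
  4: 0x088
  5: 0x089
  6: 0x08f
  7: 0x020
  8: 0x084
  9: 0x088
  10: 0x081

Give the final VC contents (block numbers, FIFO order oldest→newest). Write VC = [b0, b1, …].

  [0] addr=0x8d blk=8 s=0: MISS | VC []
  [1] addr=0x22 blk=2 s=0: MISS | VC [8]
  [2] addr=0x21 blk=2 s=0: L1-HIT | VC [8]
  [3] addr=0x84 blk=8 s=0: VC-HIT | VC [2]
  [4] addr=0x88 blk=8 s=0: L1-HIT | VC [2]
  [5] addr=0x89 blk=8 s=0: L1-HIT | VC [2]
  [6] addr=0x8f blk=8 s=0: L1-HIT | VC [2]
  [7] addr=0x20 blk=2 s=0: VC-HIT | VC [8]
  [8] addr=0x84 blk=8 s=0: VC-HIT | VC [2]
  [9] addr=0x88 blk=8 s=0: L1-HIT | VC [2]
  [10] addr=0x81 blk=8 s=0: L1-HIT | VC [2]

VC = [2]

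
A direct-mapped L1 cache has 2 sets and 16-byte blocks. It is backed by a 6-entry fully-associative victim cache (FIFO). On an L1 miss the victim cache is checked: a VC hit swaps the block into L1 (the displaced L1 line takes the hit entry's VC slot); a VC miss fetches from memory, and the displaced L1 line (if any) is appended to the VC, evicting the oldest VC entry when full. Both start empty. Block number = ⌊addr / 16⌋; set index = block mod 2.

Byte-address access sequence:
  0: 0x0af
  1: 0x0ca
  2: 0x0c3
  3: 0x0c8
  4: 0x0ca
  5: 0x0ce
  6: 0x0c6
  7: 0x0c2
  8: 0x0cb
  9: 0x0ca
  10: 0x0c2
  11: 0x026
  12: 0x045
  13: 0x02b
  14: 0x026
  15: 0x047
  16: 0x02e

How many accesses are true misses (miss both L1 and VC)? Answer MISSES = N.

MISSES = 4

0: 0xaf (blk 10, set 0) → MISS  vc=[]
1: 0xca (blk 12, set 0) → MISS  vc=[10]
2: 0xc3 (blk 12, set 0) → L1-HIT  vc=[10]
3: 0xc8 (blk 12, set 0) → L1-HIT  vc=[10]
4: 0xca (blk 12, set 0) → L1-HIT  vc=[10]
5: 0xce (blk 12, set 0) → L1-HIT  vc=[10]
6: 0xc6 (blk 12, set 0) → L1-HIT  vc=[10]
7: 0xc2 (blk 12, set 0) → L1-HIT  vc=[10]
8: 0xcb (blk 12, set 0) → L1-HIT  vc=[10]
9: 0xca (blk 12, set 0) → L1-HIT  vc=[10]
10: 0xc2 (blk 12, set 0) → L1-HIT  vc=[10]
11: 0x26 (blk 2, set 0) → MISS  vc=[10, 12]
12: 0x45 (blk 4, set 0) → MISS  vc=[10, 12, 2]
13: 0x2b (blk 2, set 0) → VC-HIT  vc=[10, 12, 4]
14: 0x26 (blk 2, set 0) → L1-HIT  vc=[10, 12, 4]
15: 0x47 (blk 4, set 0) → VC-HIT  vc=[10, 12, 2]
16: 0x2e (blk 2, set 0) → VC-HIT  vc=[10, 12, 4]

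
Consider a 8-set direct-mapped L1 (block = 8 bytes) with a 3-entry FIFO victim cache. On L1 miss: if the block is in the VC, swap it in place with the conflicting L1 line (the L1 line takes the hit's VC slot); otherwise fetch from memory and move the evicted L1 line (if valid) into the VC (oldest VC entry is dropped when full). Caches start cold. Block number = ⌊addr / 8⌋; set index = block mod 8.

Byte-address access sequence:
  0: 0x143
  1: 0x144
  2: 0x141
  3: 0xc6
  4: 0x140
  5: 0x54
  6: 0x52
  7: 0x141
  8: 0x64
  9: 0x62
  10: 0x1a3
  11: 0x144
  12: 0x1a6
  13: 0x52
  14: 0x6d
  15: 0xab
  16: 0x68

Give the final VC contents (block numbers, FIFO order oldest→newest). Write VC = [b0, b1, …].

VC = [24, 12, 21]

  [0] addr=0x143 blk=40 s=0: MISS | VC []
  [1] addr=0x144 blk=40 s=0: L1-HIT | VC []
  [2] addr=0x141 blk=40 s=0: L1-HIT | VC []
  [3] addr=0xc6 blk=24 s=0: MISS | VC [40]
  [4] addr=0x140 blk=40 s=0: VC-HIT | VC [24]
  [5] addr=0x54 blk=10 s=2: MISS | VC [24]
  [6] addr=0x52 blk=10 s=2: L1-HIT | VC [24]
  [7] addr=0x141 blk=40 s=0: L1-HIT | VC [24]
  [8] addr=0x64 blk=12 s=4: MISS | VC [24]
  [9] addr=0x62 blk=12 s=4: L1-HIT | VC [24]
  [10] addr=0x1a3 blk=52 s=4: MISS | VC [24, 12]
  [11] addr=0x144 blk=40 s=0: L1-HIT | VC [24, 12]
  [12] addr=0x1a6 blk=52 s=4: L1-HIT | VC [24, 12]
  [13] addr=0x52 blk=10 s=2: L1-HIT | VC [24, 12]
  [14] addr=0x6d blk=13 s=5: MISS | VC [24, 12]
  [15] addr=0xab blk=21 s=5: MISS | VC [24, 12, 13]
  [16] addr=0x68 blk=13 s=5: VC-HIT | VC [24, 12, 21]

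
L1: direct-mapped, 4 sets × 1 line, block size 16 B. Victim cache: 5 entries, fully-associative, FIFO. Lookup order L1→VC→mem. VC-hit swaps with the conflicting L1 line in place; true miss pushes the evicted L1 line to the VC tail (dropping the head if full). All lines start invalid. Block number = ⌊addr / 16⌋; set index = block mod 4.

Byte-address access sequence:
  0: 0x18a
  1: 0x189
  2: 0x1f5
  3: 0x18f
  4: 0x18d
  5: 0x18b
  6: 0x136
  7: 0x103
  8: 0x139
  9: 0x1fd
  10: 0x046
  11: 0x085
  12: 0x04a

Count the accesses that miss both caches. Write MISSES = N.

  [0] addr=0x18a blk=24 s=0: MISS | VC []
  [1] addr=0x189 blk=24 s=0: L1-HIT | VC []
  [2] addr=0x1f5 blk=31 s=3: MISS | VC []
  [3] addr=0x18f blk=24 s=0: L1-HIT | VC []
  [4] addr=0x18d blk=24 s=0: L1-HIT | VC []
  [5] addr=0x18b blk=24 s=0: L1-HIT | VC []
  [6] addr=0x136 blk=19 s=3: MISS | VC [31]
  [7] addr=0x103 blk=16 s=0: MISS | VC [31, 24]
  [8] addr=0x139 blk=19 s=3: L1-HIT | VC [31, 24]
  [9] addr=0x1fd blk=31 s=3: VC-HIT | VC [19, 24]
  [10] addr=0x46 blk=4 s=0: MISS | VC [19, 24, 16]
  [11] addr=0x85 blk=8 s=0: MISS | VC [19, 24, 16, 4]
  [12] addr=0x4a blk=4 s=0: VC-HIT | VC [19, 24, 16, 8]

MISSES = 6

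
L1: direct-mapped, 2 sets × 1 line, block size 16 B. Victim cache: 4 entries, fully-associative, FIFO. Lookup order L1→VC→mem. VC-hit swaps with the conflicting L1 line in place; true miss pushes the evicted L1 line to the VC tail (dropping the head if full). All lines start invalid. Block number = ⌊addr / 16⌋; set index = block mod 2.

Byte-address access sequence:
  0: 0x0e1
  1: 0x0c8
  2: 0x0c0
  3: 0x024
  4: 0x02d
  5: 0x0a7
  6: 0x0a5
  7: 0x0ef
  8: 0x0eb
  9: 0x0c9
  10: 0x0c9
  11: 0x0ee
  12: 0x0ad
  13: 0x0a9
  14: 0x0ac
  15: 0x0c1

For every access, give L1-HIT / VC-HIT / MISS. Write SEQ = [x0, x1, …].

#0 0xe1→b14/s0 MISS; vc=[]
#1 0xc8→b12/s0 MISS; vc=[14]
#2 0xc0→b12/s0 L1-HIT; vc=[14]
#3 0x24→b2/s0 MISS; vc=[14,12]
#4 0x2d→b2/s0 L1-HIT; vc=[14,12]
#5 0xa7→b10/s0 MISS; vc=[14,12,2]
#6 0xa5→b10/s0 L1-HIT; vc=[14,12,2]
#7 0xef→b14/s0 VC-HIT; vc=[10,12,2]
#8 0xeb→b14/s0 L1-HIT; vc=[10,12,2]
#9 0xc9→b12/s0 VC-HIT; vc=[10,14,2]
#10 0xc9→b12/s0 L1-HIT; vc=[10,14,2]
#11 0xee→b14/s0 VC-HIT; vc=[10,12,2]
#12 0xad→b10/s0 VC-HIT; vc=[14,12,2]
#13 0xa9→b10/s0 L1-HIT; vc=[14,12,2]
#14 0xac→b10/s0 L1-HIT; vc=[14,12,2]
#15 0xc1→b12/s0 VC-HIT; vc=[14,10,2]

SEQ = [MISS, MISS, L1-HIT, MISS, L1-HIT, MISS, L1-HIT, VC-HIT, L1-HIT, VC-HIT, L1-HIT, VC-HIT, VC-HIT, L1-HIT, L1-HIT, VC-HIT]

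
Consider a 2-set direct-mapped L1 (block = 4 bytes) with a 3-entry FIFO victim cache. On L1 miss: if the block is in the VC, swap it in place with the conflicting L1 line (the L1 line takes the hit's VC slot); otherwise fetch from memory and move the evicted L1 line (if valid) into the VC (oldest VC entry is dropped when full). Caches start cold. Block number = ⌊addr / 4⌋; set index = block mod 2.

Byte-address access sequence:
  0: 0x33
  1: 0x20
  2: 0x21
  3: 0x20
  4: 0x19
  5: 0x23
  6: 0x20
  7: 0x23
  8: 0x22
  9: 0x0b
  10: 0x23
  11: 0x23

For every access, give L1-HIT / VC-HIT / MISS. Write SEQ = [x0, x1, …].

SEQ = [MISS, MISS, L1-HIT, L1-HIT, MISS, VC-HIT, L1-HIT, L1-HIT, L1-HIT, MISS, VC-HIT, L1-HIT]

  [0] addr=0x33 blk=12 s=0: MISS | VC []
  [1] addr=0x20 blk=8 s=0: MISS | VC [12]
  [2] addr=0x21 blk=8 s=0: L1-HIT | VC [12]
  [3] addr=0x20 blk=8 s=0: L1-HIT | VC [12]
  [4] addr=0x19 blk=6 s=0: MISS | VC [12, 8]
  [5] addr=0x23 blk=8 s=0: VC-HIT | VC [12, 6]
  [6] addr=0x20 blk=8 s=0: L1-HIT | VC [12, 6]
  [7] addr=0x23 blk=8 s=0: L1-HIT | VC [12, 6]
  [8] addr=0x22 blk=8 s=0: L1-HIT | VC [12, 6]
  [9] addr=0xb blk=2 s=0: MISS | VC [12, 6, 8]
  [10] addr=0x23 blk=8 s=0: VC-HIT | VC [12, 6, 2]
  [11] addr=0x23 blk=8 s=0: L1-HIT | VC [12, 6, 2]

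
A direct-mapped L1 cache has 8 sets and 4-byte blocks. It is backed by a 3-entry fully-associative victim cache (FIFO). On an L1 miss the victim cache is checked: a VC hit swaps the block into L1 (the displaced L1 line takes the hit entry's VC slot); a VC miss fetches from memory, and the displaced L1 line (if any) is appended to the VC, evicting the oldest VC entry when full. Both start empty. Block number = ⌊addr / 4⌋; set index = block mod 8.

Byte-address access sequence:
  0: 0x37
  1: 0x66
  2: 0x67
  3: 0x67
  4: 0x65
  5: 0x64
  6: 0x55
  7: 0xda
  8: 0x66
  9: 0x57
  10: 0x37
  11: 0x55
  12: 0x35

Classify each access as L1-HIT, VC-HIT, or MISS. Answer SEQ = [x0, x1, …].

0: 0x37 (blk 13, set 5) → MISS  vc=[]
1: 0x66 (blk 25, set 1) → MISS  vc=[]
2: 0x67 (blk 25, set 1) → L1-HIT  vc=[]
3: 0x67 (blk 25, set 1) → L1-HIT  vc=[]
4: 0x65 (blk 25, set 1) → L1-HIT  vc=[]
5: 0x64 (blk 25, set 1) → L1-HIT  vc=[]
6: 0x55 (blk 21, set 5) → MISS  vc=[13]
7: 0xda (blk 54, set 6) → MISS  vc=[13]
8: 0x66 (blk 25, set 1) → L1-HIT  vc=[13]
9: 0x57 (blk 21, set 5) → L1-HIT  vc=[13]
10: 0x37 (blk 13, set 5) → VC-HIT  vc=[21]
11: 0x55 (blk 21, set 5) → VC-HIT  vc=[13]
12: 0x35 (blk 13, set 5) → VC-HIT  vc=[21]

SEQ = [MISS, MISS, L1-HIT, L1-HIT, L1-HIT, L1-HIT, MISS, MISS, L1-HIT, L1-HIT, VC-HIT, VC-HIT, VC-HIT]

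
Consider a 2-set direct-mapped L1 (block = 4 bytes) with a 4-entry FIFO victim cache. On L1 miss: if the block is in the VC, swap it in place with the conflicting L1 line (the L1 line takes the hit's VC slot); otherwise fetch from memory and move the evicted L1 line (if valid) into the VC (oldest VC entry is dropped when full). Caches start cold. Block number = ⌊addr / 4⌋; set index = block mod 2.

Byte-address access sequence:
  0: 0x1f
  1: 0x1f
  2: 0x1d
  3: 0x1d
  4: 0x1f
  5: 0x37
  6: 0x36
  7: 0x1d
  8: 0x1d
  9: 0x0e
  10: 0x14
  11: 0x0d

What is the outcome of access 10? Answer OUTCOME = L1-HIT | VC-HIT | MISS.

  [0] addr=0x1f blk=7 s=1: MISS | VC []
  [1] addr=0x1f blk=7 s=1: L1-HIT | VC []
  [2] addr=0x1d blk=7 s=1: L1-HIT | VC []
  [3] addr=0x1d blk=7 s=1: L1-HIT | VC []
  [4] addr=0x1f blk=7 s=1: L1-HIT | VC []
  [5] addr=0x37 blk=13 s=1: MISS | VC [7]
  [6] addr=0x36 blk=13 s=1: L1-HIT | VC [7]
  [7] addr=0x1d blk=7 s=1: VC-HIT | VC [13]
  [8] addr=0x1d blk=7 s=1: L1-HIT | VC [13]
  [9] addr=0xe blk=3 s=1: MISS | VC [13, 7]
  [10] addr=0x14 blk=5 s=1: MISS | VC [13, 7, 3]
  [11] addr=0xd blk=3 s=1: VC-HIT | VC [13, 7, 5]

OUTCOME = MISS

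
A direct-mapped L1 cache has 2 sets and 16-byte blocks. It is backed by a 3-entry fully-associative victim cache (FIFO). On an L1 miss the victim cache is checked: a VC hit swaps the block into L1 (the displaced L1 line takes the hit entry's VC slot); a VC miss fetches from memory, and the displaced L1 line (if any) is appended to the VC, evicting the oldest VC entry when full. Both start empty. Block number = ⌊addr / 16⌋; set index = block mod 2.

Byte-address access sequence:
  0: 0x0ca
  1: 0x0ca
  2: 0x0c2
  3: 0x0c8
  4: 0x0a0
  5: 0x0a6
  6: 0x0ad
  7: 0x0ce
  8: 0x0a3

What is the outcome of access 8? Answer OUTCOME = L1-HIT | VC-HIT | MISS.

OUTCOME = VC-HIT

#0 0xca→b12/s0 MISS; vc=[]
#1 0xca→b12/s0 L1-HIT; vc=[]
#2 0xc2→b12/s0 L1-HIT; vc=[]
#3 0xc8→b12/s0 L1-HIT; vc=[]
#4 0xa0→b10/s0 MISS; vc=[12]
#5 0xa6→b10/s0 L1-HIT; vc=[12]
#6 0xad→b10/s0 L1-HIT; vc=[12]
#7 0xce→b12/s0 VC-HIT; vc=[10]
#8 0xa3→b10/s0 VC-HIT; vc=[12]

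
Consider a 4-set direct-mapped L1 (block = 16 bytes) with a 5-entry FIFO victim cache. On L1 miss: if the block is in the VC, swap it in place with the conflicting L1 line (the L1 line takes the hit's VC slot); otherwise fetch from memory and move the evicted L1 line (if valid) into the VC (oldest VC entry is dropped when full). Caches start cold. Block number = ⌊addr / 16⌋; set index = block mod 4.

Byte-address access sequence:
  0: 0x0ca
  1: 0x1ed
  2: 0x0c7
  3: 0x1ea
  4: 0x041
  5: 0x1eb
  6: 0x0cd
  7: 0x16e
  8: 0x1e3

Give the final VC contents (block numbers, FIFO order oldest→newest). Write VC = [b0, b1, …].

0: 0xca (blk 12, set 0) → MISS  vc=[]
1: 0x1ed (blk 30, set 2) → MISS  vc=[]
2: 0xc7 (blk 12, set 0) → L1-HIT  vc=[]
3: 0x1ea (blk 30, set 2) → L1-HIT  vc=[]
4: 0x41 (blk 4, set 0) → MISS  vc=[12]
5: 0x1eb (blk 30, set 2) → L1-HIT  vc=[12]
6: 0xcd (blk 12, set 0) → VC-HIT  vc=[4]
7: 0x16e (blk 22, set 2) → MISS  vc=[4, 30]
8: 0x1e3 (blk 30, set 2) → VC-HIT  vc=[4, 22]

VC = [4, 22]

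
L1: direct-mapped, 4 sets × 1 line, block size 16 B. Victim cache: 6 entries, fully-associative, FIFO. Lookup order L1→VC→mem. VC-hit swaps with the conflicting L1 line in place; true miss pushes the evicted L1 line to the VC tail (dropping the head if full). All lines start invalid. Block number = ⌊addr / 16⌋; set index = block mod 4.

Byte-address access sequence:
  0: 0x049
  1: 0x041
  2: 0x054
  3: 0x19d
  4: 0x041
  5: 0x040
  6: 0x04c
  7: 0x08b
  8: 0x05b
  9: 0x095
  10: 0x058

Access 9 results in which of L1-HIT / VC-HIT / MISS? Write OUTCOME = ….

  [0] addr=0x49 blk=4 s=0: MISS | VC []
  [1] addr=0x41 blk=4 s=0: L1-HIT | VC []
  [2] addr=0x54 blk=5 s=1: MISS | VC []
  [3] addr=0x19d blk=25 s=1: MISS | VC [5]
  [4] addr=0x41 blk=4 s=0: L1-HIT | VC [5]
  [5] addr=0x40 blk=4 s=0: L1-HIT | VC [5]
  [6] addr=0x4c blk=4 s=0: L1-HIT | VC [5]
  [7] addr=0x8b blk=8 s=0: MISS | VC [5, 4]
  [8] addr=0x5b blk=5 s=1: VC-HIT | VC [25, 4]
  [9] addr=0x95 blk=9 s=1: MISS | VC [25, 4, 5]
  [10] addr=0x58 blk=5 s=1: VC-HIT | VC [25, 4, 9]

OUTCOME = MISS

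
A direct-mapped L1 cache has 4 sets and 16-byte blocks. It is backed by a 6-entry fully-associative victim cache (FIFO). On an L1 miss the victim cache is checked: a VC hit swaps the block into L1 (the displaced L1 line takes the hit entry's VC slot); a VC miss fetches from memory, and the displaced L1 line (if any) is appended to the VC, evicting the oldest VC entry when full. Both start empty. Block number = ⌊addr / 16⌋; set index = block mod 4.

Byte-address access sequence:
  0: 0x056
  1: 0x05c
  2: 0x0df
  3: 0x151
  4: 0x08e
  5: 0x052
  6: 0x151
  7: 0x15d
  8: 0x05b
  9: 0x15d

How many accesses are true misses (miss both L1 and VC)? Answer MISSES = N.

MISSES = 4

0: 0x56 (blk 5, set 1) → MISS  vc=[]
1: 0x5c (blk 5, set 1) → L1-HIT  vc=[]
2: 0xdf (blk 13, set 1) → MISS  vc=[5]
3: 0x151 (blk 21, set 1) → MISS  vc=[5, 13]
4: 0x8e (blk 8, set 0) → MISS  vc=[5, 13]
5: 0x52 (blk 5, set 1) → VC-HIT  vc=[21, 13]
6: 0x151 (blk 21, set 1) → VC-HIT  vc=[5, 13]
7: 0x15d (blk 21, set 1) → L1-HIT  vc=[5, 13]
8: 0x5b (blk 5, set 1) → VC-HIT  vc=[21, 13]
9: 0x15d (blk 21, set 1) → VC-HIT  vc=[5, 13]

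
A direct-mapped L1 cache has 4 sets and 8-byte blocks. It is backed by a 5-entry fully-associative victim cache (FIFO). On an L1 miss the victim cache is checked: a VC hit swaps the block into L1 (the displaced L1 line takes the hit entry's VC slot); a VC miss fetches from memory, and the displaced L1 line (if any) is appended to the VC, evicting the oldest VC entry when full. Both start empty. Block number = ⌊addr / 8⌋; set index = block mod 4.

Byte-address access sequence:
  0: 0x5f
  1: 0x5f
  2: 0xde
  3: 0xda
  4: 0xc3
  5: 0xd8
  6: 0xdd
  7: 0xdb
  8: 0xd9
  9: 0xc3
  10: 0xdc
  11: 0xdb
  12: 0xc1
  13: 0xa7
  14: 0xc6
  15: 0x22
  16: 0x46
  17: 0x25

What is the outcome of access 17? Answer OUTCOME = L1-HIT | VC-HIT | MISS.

OUTCOME = VC-HIT

0: 0x5f (blk 11, set 3) → MISS  vc=[]
1: 0x5f (blk 11, set 3) → L1-HIT  vc=[]
2: 0xde (blk 27, set 3) → MISS  vc=[11]
3: 0xda (blk 27, set 3) → L1-HIT  vc=[11]
4: 0xc3 (blk 24, set 0) → MISS  vc=[11]
5: 0xd8 (blk 27, set 3) → L1-HIT  vc=[11]
6: 0xdd (blk 27, set 3) → L1-HIT  vc=[11]
7: 0xdb (blk 27, set 3) → L1-HIT  vc=[11]
8: 0xd9 (blk 27, set 3) → L1-HIT  vc=[11]
9: 0xc3 (blk 24, set 0) → L1-HIT  vc=[11]
10: 0xdc (blk 27, set 3) → L1-HIT  vc=[11]
11: 0xdb (blk 27, set 3) → L1-HIT  vc=[11]
12: 0xc1 (blk 24, set 0) → L1-HIT  vc=[11]
13: 0xa7 (blk 20, set 0) → MISS  vc=[11, 24]
14: 0xc6 (blk 24, set 0) → VC-HIT  vc=[11, 20]
15: 0x22 (blk 4, set 0) → MISS  vc=[11, 20, 24]
16: 0x46 (blk 8, set 0) → MISS  vc=[11, 20, 24, 4]
17: 0x25 (blk 4, set 0) → VC-HIT  vc=[11, 20, 24, 8]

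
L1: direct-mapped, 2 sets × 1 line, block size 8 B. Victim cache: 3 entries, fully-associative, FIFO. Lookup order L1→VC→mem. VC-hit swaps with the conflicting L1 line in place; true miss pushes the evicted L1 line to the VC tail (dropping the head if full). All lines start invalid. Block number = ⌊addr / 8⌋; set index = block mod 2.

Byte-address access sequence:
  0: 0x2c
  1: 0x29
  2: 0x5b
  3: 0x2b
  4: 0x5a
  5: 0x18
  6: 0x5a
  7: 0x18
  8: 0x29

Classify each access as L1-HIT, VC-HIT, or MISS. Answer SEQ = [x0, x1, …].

SEQ = [MISS, L1-HIT, MISS, VC-HIT, VC-HIT, MISS, VC-HIT, VC-HIT, VC-HIT]

#0 0x2c→b5/s1 MISS; vc=[]
#1 0x29→b5/s1 L1-HIT; vc=[]
#2 0x5b→b11/s1 MISS; vc=[5]
#3 0x2b→b5/s1 VC-HIT; vc=[11]
#4 0x5a→b11/s1 VC-HIT; vc=[5]
#5 0x18→b3/s1 MISS; vc=[5,11]
#6 0x5a→b11/s1 VC-HIT; vc=[5,3]
#7 0x18→b3/s1 VC-HIT; vc=[5,11]
#8 0x29→b5/s1 VC-HIT; vc=[3,11]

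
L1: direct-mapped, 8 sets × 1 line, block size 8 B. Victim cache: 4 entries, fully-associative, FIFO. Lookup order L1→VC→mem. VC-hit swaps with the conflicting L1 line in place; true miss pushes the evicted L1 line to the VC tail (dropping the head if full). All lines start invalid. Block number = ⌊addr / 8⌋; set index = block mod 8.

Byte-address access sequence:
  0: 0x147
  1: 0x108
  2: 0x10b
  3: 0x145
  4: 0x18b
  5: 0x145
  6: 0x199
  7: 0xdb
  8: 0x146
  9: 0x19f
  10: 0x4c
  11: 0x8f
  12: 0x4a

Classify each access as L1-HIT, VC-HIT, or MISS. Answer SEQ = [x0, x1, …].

0: 0x147 (blk 40, set 0) → MISS  vc=[]
1: 0x108 (blk 33, set 1) → MISS  vc=[]
2: 0x10b (blk 33, set 1) → L1-HIT  vc=[]
3: 0x145 (blk 40, set 0) → L1-HIT  vc=[]
4: 0x18b (blk 49, set 1) → MISS  vc=[33]
5: 0x145 (blk 40, set 0) → L1-HIT  vc=[33]
6: 0x199 (blk 51, set 3) → MISS  vc=[33]
7: 0xdb (blk 27, set 3) → MISS  vc=[33, 51]
8: 0x146 (blk 40, set 0) → L1-HIT  vc=[33, 51]
9: 0x19f (blk 51, set 3) → VC-HIT  vc=[33, 27]
10: 0x4c (blk 9, set 1) → MISS  vc=[33, 27, 49]
11: 0x8f (blk 17, set 1) → MISS  vc=[33, 27, 49, 9]
12: 0x4a (blk 9, set 1) → VC-HIT  vc=[33, 27, 49, 17]

SEQ = [MISS, MISS, L1-HIT, L1-HIT, MISS, L1-HIT, MISS, MISS, L1-HIT, VC-HIT, MISS, MISS, VC-HIT]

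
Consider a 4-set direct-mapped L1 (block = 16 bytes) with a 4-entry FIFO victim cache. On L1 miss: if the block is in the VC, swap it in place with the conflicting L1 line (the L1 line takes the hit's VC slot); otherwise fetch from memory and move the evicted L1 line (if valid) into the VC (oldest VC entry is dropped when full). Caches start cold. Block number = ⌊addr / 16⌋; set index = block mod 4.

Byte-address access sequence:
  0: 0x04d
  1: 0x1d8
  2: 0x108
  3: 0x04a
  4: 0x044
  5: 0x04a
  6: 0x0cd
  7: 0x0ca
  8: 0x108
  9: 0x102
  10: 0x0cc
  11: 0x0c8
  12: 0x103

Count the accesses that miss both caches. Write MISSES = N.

#0 0x4d→b4/s0 MISS; vc=[]
#1 0x1d8→b29/s1 MISS; vc=[]
#2 0x108→b16/s0 MISS; vc=[4]
#3 0x4a→b4/s0 VC-HIT; vc=[16]
#4 0x44→b4/s0 L1-HIT; vc=[16]
#5 0x4a→b4/s0 L1-HIT; vc=[16]
#6 0xcd→b12/s0 MISS; vc=[16,4]
#7 0xca→b12/s0 L1-HIT; vc=[16,4]
#8 0x108→b16/s0 VC-HIT; vc=[12,4]
#9 0x102→b16/s0 L1-HIT; vc=[12,4]
#10 0xcc→b12/s0 VC-HIT; vc=[16,4]
#11 0xc8→b12/s0 L1-HIT; vc=[16,4]
#12 0x103→b16/s0 VC-HIT; vc=[12,4]

MISSES = 4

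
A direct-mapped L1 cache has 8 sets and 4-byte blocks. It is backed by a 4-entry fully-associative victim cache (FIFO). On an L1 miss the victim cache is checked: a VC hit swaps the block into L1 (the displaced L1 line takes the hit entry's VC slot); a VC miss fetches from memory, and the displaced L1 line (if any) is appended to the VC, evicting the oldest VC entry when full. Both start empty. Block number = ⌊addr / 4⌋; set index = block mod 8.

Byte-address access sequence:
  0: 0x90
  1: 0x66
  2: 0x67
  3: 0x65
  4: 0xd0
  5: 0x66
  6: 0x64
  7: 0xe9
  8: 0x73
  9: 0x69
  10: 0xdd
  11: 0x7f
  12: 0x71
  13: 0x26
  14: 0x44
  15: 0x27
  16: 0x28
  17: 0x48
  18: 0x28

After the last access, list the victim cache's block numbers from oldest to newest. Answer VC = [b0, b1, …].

VC = [25, 17, 26, 18]

  [0] addr=0x90 blk=36 s=4: MISS | VC []
  [1] addr=0x66 blk=25 s=1: MISS | VC []
  [2] addr=0x67 blk=25 s=1: L1-HIT | VC []
  [3] addr=0x65 blk=25 s=1: L1-HIT | VC []
  [4] addr=0xd0 blk=52 s=4: MISS | VC [36]
  [5] addr=0x66 blk=25 s=1: L1-HIT | VC [36]
  [6] addr=0x64 blk=25 s=1: L1-HIT | VC [36]
  [7] addr=0xe9 blk=58 s=2: MISS | VC [36]
  [8] addr=0x73 blk=28 s=4: MISS | VC [36, 52]
  [9] addr=0x69 blk=26 s=2: MISS | VC [36, 52, 58]
  [10] addr=0xdd blk=55 s=7: MISS | VC [36, 52, 58]
  [11] addr=0x7f blk=31 s=7: MISS | VC [36, 52, 58, 55]
  [12] addr=0x71 blk=28 s=4: L1-HIT | VC [36, 52, 58, 55]
  [13] addr=0x26 blk=9 s=1: MISS | VC [52, 58, 55, 25]
  [14] addr=0x44 blk=17 s=1: MISS | VC [58, 55, 25, 9]
  [15] addr=0x27 blk=9 s=1: VC-HIT | VC [58, 55, 25, 17]
  [16] addr=0x28 blk=10 s=2: MISS | VC [55, 25, 17, 26]
  [17] addr=0x48 blk=18 s=2: MISS | VC [25, 17, 26, 10]
  [18] addr=0x28 blk=10 s=2: VC-HIT | VC [25, 17, 26, 18]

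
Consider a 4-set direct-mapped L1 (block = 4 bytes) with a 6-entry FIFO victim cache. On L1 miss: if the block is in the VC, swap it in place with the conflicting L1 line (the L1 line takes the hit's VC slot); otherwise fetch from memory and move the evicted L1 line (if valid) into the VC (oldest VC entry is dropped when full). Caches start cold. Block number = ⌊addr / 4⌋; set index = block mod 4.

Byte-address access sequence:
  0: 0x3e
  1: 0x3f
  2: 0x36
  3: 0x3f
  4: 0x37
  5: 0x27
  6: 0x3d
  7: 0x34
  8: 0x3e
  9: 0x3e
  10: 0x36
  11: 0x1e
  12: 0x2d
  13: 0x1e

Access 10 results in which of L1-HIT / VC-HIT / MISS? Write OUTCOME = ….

  [0] addr=0x3e blk=15 s=3: MISS | VC []
  [1] addr=0x3f blk=15 s=3: L1-HIT | VC []
  [2] addr=0x36 blk=13 s=1: MISS | VC []
  [3] addr=0x3f blk=15 s=3: L1-HIT | VC []
  [4] addr=0x37 blk=13 s=1: L1-HIT | VC []
  [5] addr=0x27 blk=9 s=1: MISS | VC [13]
  [6] addr=0x3d blk=15 s=3: L1-HIT | VC [13]
  [7] addr=0x34 blk=13 s=1: VC-HIT | VC [9]
  [8] addr=0x3e blk=15 s=3: L1-HIT | VC [9]
  [9] addr=0x3e blk=15 s=3: L1-HIT | VC [9]
  [10] addr=0x36 blk=13 s=1: L1-HIT | VC [9]
  [11] addr=0x1e blk=7 s=3: MISS | VC [9, 15]
  [12] addr=0x2d blk=11 s=3: MISS | VC [9, 15, 7]
  [13] addr=0x1e blk=7 s=3: VC-HIT | VC [9, 15, 11]

OUTCOME = L1-HIT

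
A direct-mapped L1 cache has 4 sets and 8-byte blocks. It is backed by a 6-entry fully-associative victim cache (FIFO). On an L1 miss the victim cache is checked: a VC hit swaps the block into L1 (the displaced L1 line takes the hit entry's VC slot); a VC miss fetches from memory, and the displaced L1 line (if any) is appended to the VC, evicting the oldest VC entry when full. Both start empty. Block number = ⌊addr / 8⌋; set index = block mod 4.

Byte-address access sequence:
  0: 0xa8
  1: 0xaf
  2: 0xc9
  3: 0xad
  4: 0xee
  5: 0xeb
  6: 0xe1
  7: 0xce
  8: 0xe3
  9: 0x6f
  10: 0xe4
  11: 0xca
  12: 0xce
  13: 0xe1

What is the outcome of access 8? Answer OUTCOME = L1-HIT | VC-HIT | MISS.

0: 0xa8 (blk 21, set 1) → MISS  vc=[]
1: 0xaf (blk 21, set 1) → L1-HIT  vc=[]
2: 0xc9 (blk 25, set 1) → MISS  vc=[21]
3: 0xad (blk 21, set 1) → VC-HIT  vc=[25]
4: 0xee (blk 29, set 1) → MISS  vc=[25, 21]
5: 0xeb (blk 29, set 1) → L1-HIT  vc=[25, 21]
6: 0xe1 (blk 28, set 0) → MISS  vc=[25, 21]
7: 0xce (blk 25, set 1) → VC-HIT  vc=[29, 21]
8: 0xe3 (blk 28, set 0) → L1-HIT  vc=[29, 21]
9: 0x6f (blk 13, set 1) → MISS  vc=[29, 21, 25]
10: 0xe4 (blk 28, set 0) → L1-HIT  vc=[29, 21, 25]
11: 0xca (blk 25, set 1) → VC-HIT  vc=[29, 21, 13]
12: 0xce (blk 25, set 1) → L1-HIT  vc=[29, 21, 13]
13: 0xe1 (blk 28, set 0) → L1-HIT  vc=[29, 21, 13]

OUTCOME = L1-HIT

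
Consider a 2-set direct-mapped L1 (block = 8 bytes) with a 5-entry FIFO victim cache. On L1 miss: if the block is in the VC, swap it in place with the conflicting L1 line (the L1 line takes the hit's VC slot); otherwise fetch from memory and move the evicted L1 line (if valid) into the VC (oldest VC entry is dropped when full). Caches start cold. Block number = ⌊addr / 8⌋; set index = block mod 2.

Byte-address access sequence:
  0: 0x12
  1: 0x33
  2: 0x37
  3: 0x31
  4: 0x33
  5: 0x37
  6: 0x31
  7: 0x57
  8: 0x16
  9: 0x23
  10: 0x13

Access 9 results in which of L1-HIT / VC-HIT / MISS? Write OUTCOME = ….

OUTCOME = MISS

0: 0x12 (blk 2, set 0) → MISS  vc=[]
1: 0x33 (blk 6, set 0) → MISS  vc=[2]
2: 0x37 (blk 6, set 0) → L1-HIT  vc=[2]
3: 0x31 (blk 6, set 0) → L1-HIT  vc=[2]
4: 0x33 (blk 6, set 0) → L1-HIT  vc=[2]
5: 0x37 (blk 6, set 0) → L1-HIT  vc=[2]
6: 0x31 (blk 6, set 0) → L1-HIT  vc=[2]
7: 0x57 (blk 10, set 0) → MISS  vc=[2, 6]
8: 0x16 (blk 2, set 0) → VC-HIT  vc=[10, 6]
9: 0x23 (blk 4, set 0) → MISS  vc=[10, 6, 2]
10: 0x13 (blk 2, set 0) → VC-HIT  vc=[10, 6, 4]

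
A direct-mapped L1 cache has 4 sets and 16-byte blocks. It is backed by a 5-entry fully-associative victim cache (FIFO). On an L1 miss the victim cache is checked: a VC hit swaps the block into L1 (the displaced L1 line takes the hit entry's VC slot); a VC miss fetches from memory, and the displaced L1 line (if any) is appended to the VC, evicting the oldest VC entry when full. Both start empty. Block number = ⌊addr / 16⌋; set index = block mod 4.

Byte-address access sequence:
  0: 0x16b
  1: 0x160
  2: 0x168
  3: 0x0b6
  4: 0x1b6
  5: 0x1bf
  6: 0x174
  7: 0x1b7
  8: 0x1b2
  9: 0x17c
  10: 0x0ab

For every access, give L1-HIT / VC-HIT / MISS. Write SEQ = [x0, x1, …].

#0 0x16b→b22/s2 MISS; vc=[]
#1 0x160→b22/s2 L1-HIT; vc=[]
#2 0x168→b22/s2 L1-HIT; vc=[]
#3 0xb6→b11/s3 MISS; vc=[]
#4 0x1b6→b27/s3 MISS; vc=[11]
#5 0x1bf→b27/s3 L1-HIT; vc=[11]
#6 0x174→b23/s3 MISS; vc=[11,27]
#7 0x1b7→b27/s3 VC-HIT; vc=[11,23]
#8 0x1b2→b27/s3 L1-HIT; vc=[11,23]
#9 0x17c→b23/s3 VC-HIT; vc=[11,27]
#10 0xab→b10/s2 MISS; vc=[11,27,22]

SEQ = [MISS, L1-HIT, L1-HIT, MISS, MISS, L1-HIT, MISS, VC-HIT, L1-HIT, VC-HIT, MISS]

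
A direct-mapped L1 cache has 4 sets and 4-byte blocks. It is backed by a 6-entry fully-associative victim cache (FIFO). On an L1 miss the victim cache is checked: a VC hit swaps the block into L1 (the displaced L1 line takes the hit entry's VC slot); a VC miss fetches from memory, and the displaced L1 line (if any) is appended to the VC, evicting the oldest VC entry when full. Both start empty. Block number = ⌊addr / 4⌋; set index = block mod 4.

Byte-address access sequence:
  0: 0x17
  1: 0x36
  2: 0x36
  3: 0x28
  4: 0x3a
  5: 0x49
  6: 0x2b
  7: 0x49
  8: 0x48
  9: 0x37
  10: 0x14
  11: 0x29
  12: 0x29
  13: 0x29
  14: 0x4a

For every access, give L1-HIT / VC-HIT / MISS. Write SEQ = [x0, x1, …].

SEQ = [MISS, MISS, L1-HIT, MISS, MISS, MISS, VC-HIT, VC-HIT, L1-HIT, L1-HIT, VC-HIT, VC-HIT, L1-HIT, L1-HIT, VC-HIT]

  [0] addr=0x17 blk=5 s=1: MISS | VC []
  [1] addr=0x36 blk=13 s=1: MISS | VC [5]
  [2] addr=0x36 blk=13 s=1: L1-HIT | VC [5]
  [3] addr=0x28 blk=10 s=2: MISS | VC [5]
  [4] addr=0x3a blk=14 s=2: MISS | VC [5, 10]
  [5] addr=0x49 blk=18 s=2: MISS | VC [5, 10, 14]
  [6] addr=0x2b blk=10 s=2: VC-HIT | VC [5, 18, 14]
  [7] addr=0x49 blk=18 s=2: VC-HIT | VC [5, 10, 14]
  [8] addr=0x48 blk=18 s=2: L1-HIT | VC [5, 10, 14]
  [9] addr=0x37 blk=13 s=1: L1-HIT | VC [5, 10, 14]
  [10] addr=0x14 blk=5 s=1: VC-HIT | VC [13, 10, 14]
  [11] addr=0x29 blk=10 s=2: VC-HIT | VC [13, 18, 14]
  [12] addr=0x29 blk=10 s=2: L1-HIT | VC [13, 18, 14]
  [13] addr=0x29 blk=10 s=2: L1-HIT | VC [13, 18, 14]
  [14] addr=0x4a blk=18 s=2: VC-HIT | VC [13, 10, 14]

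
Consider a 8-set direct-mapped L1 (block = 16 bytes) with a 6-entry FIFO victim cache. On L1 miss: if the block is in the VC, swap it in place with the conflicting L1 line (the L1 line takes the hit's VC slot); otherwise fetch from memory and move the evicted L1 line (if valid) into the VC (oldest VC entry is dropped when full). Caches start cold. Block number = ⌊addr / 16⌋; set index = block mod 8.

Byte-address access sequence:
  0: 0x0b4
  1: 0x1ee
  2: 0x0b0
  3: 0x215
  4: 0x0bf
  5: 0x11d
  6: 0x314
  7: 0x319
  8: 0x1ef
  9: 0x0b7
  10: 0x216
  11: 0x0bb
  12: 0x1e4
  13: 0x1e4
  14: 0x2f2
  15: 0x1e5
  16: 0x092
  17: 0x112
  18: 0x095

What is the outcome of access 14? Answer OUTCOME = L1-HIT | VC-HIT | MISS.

#0 0xb4→b11/s3 MISS; vc=[]
#1 0x1ee→b30/s6 MISS; vc=[]
#2 0xb0→b11/s3 L1-HIT; vc=[]
#3 0x215→b33/s1 MISS; vc=[]
#4 0xbf→b11/s3 L1-HIT; vc=[]
#5 0x11d→b17/s1 MISS; vc=[33]
#6 0x314→b49/s1 MISS; vc=[33,17]
#7 0x319→b49/s1 L1-HIT; vc=[33,17]
#8 0x1ef→b30/s6 L1-HIT; vc=[33,17]
#9 0xb7→b11/s3 L1-HIT; vc=[33,17]
#10 0x216→b33/s1 VC-HIT; vc=[49,17]
#11 0xbb→b11/s3 L1-HIT; vc=[49,17]
#12 0x1e4→b30/s6 L1-HIT; vc=[49,17]
#13 0x1e4→b30/s6 L1-HIT; vc=[49,17]
#14 0x2f2→b47/s7 MISS; vc=[49,17]
#15 0x1e5→b30/s6 L1-HIT; vc=[49,17]
#16 0x92→b9/s1 MISS; vc=[49,17,33]
#17 0x112→b17/s1 VC-HIT; vc=[49,9,33]
#18 0x95→b9/s1 VC-HIT; vc=[49,17,33]

OUTCOME = MISS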